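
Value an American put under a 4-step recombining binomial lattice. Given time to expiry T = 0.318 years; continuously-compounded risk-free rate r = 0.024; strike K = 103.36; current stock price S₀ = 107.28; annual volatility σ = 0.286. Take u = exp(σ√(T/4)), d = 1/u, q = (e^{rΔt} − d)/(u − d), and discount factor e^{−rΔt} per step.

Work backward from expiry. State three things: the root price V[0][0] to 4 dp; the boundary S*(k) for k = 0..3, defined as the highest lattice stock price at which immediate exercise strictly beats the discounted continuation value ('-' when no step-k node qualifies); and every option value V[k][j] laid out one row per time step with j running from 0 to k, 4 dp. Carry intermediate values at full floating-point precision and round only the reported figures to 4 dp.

Δt=0.07950  u=1.08398  d=0.92253  q=0.49168  discount=0.99809
step 4 (expiry): payoffs max(K−S,0) = 25.6579 12.0589 0.0000 0.0000 0.0000
step 3: (k=3,j=0): S=84.2276, (K−S)⁺=19.1324, hold=18.9354 ⇒ V=19.1324 exercise | (k=3,j=1): S=98.9686, (K−S)⁺=4.3914, hold=6.1181 ⇒ V=6.1181 continue | (k=3,j=2): S=116.2894, (K−S)⁺=0.0000, hold=0.0000 ⇒ V=0.0000 continue | (k=3,j=3): S=136.6416, (K−S)⁺=0.0000, hold=0.0000 ⇒ V=0.0000 continue  boundary S*=84.2276
step 2: (k=2,j=0): S=91.3011, (K−S)⁺=12.0589, hold=12.7093 ⇒ V=12.7093 continue | (k=2,j=1): S=107.2800, (K−S)⁺=0.0000, hold=3.1040 ⇒ V=3.1040 continue | (k=2,j=2): S=126.0555, (K−S)⁺=0.0000, hold=0.0000 ⇒ V=0.0000 continue  boundary S*=-
step 1: (k=1,j=0): S=98.9686, (K−S)⁺=4.3914, hold=7.9713 ⇒ V=7.9713 continue | (k=1,j=1): S=116.2894, (K−S)⁺=0.0000, hold=1.5748 ⇒ V=1.5748 continue  boundary S*=-
step 0: (k=0,j=0): S=107.2800, (K−S)⁺=0.0000, hold=4.8171 ⇒ V=4.8171 continue  boundary S*=-

price = 4.8171
boundary = - - - 84.2276
tree:
4.8171
7.9713 1.5748
12.7093 3.1040 0.0000
19.1324 6.1181 0.0000 0.0000
25.6579 12.0589 0.0000 0.0000 0.0000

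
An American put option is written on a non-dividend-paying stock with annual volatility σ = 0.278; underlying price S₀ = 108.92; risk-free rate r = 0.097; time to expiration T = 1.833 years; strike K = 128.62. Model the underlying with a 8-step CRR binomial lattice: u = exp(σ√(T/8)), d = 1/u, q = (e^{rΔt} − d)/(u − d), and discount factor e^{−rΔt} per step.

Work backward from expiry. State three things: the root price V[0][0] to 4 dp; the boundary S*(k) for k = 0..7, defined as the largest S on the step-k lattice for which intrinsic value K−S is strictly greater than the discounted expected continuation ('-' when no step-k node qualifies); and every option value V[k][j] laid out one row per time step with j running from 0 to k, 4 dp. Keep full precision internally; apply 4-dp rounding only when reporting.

price = 21.5666
boundary = - 95.3490 83.4688 95.3490 83.4688 95.3490 108.9200 95.3490
tree:
21.5666
33.2710 12.9077
45.1512 21.0584 6.7916
55.5511 33.2710 11.9646 2.8530
64.6552 45.1512 20.3762 5.5974 0.7327
72.6250 55.5511 33.2710 10.6986 1.6685 0.0000
79.6018 64.6552 45.1512 19.7000 3.7993 0.0000 0.0000
85.7093 72.6250 55.5511 33.2710 8.6513 0.0000 0.0000 0.0000
91.0558 79.6018 64.6552 45.1512 19.7000 0.0000 0.0000 0.0000 0.0000

params: Δt=0.22912 u=1.14233 d=0.87540 q=0.55098 e^(-rΔt)=0.97802
t_8 payoffs: 91.0558 79.6018 64.6552 45.1512 19.7000 0.0000 0.0000 0.0000 0.0000
t_7: node(7,0) S=42.9107 payoff=85.7093 vs cont=82.8822 → 85.7093 [stop]  node(7,1) S=55.9950 payoff=72.6250 vs cont=69.7979 → 72.6250 [stop]  node(7,2) S=73.0689 payoff=55.5511 vs cont=52.7240 → 55.5511 [stop]  node(7,3) S=95.3490 payoff=33.2710 vs cont=30.4440 → 33.2710 [stop]  node(7,4) S=124.4226 payoff=4.1974 vs cont=8.6513 → 8.6513 [wait]  node(7,5) S=162.3614 payoff=0.0000 vs cont=0.0000 → 0.0000 [wait]  node(7,6) S=211.8683 payoff=0.0000 vs cont=0.0000 → 0.0000 [wait]  node(7,7) S=276.4709 payoff=0.0000 vs cont=0.0000 → 0.0000 [wait]  ⇒ S*(7)=95.3490
t_6: node(6,0) S=49.0182 payoff=79.6018 vs cont=76.7747 → 79.6018 [stop]  node(6,1) S=63.9648 payoff=64.6552 vs cont=61.8282 → 64.6552 [stop]  node(6,2) S=83.4688 payoff=45.1512 vs cont=42.3241 → 45.1512 [stop]  node(6,3) S=108.9200 payoff=19.7000 vs cont=19.2730 → 19.7000 [stop]  node(6,4) S=142.1317 payoff=0.0000 vs cont=3.7993 → 3.7993 [wait]  node(6,5) S=185.4703 payoff=0.0000 vs cont=0.0000 → 0.0000 [wait]  node(6,6) S=242.0236 payoff=0.0000 vs cont=0.0000 → 0.0000 [wait]  ⇒ S*(6)=108.9200
t_5: node(5,0) S=55.9950 payoff=72.6250 vs cont=69.7979 → 72.6250 [stop]  node(5,1) S=73.0689 payoff=55.5511 vs cont=52.7240 → 55.5511 [stop]  node(5,2) S=95.3490 payoff=33.2710 vs cont=30.4440 → 33.2710 [stop]  node(5,3) S=124.4226 payoff=4.1974 vs cont=10.6986 → 10.6986 [wait]  node(5,4) S=162.3614 payoff=0.0000 vs cont=1.6685 → 1.6685 [wait]  node(5,5) S=211.8683 payoff=0.0000 vs cont=0.0000 → 0.0000 [wait]  ⇒ S*(5)=95.3490
t_4: node(4,0) S=63.9648 payoff=64.6552 vs cont=61.8282 → 64.6552 [stop]  node(4,1) S=83.4688 payoff=45.1512 vs cont=42.3241 → 45.1512 [stop]  node(4,2) S=108.9200 payoff=19.7000 vs cont=20.3762 → 20.3762 [wait]  node(4,3) S=142.1317 payoff=0.0000 vs cont=5.5974 → 5.5974 [wait]  node(4,4) S=185.4703 payoff=0.0000 vs cont=0.7327 → 0.7327 [wait]  ⇒ S*(4)=83.4688
t_3: node(3,0) S=73.0689 payoff=55.5511 vs cont=52.7240 → 55.5511 [stop]  node(3,1) S=95.3490 payoff=33.2710 vs cont=30.8084 → 33.2710 [stop]  node(3,2) S=124.4226 payoff=4.1974 vs cont=11.9646 → 11.9646 [wait]  node(3,3) S=162.3614 payoff=0.0000 vs cont=2.8530 → 2.8530 [wait]  ⇒ S*(3)=95.3490
t_2: node(2,0) S=83.4688 payoff=45.1512 vs cont=42.3241 → 45.1512 [stop]  node(2,1) S=108.9200 payoff=19.7000 vs cont=21.0584 → 21.0584 [wait]  node(2,2) S=142.1317 payoff=0.0000 vs cont=6.7916 → 6.7916 [wait]  ⇒ S*(2)=83.4688
t_1: node(1,0) S=95.3490 payoff=33.2710 vs cont=31.1760 → 33.2710 [stop]  node(1,1) S=124.4226 payoff=4.1974 vs cont=12.9077 → 12.9077 [wait]  ⇒ S*(1)=95.3490
t_0: node(0,0) S=108.9200 payoff=19.7000 vs cont=21.5666 → 21.5666 [wait]  ⇒ S*(0)=-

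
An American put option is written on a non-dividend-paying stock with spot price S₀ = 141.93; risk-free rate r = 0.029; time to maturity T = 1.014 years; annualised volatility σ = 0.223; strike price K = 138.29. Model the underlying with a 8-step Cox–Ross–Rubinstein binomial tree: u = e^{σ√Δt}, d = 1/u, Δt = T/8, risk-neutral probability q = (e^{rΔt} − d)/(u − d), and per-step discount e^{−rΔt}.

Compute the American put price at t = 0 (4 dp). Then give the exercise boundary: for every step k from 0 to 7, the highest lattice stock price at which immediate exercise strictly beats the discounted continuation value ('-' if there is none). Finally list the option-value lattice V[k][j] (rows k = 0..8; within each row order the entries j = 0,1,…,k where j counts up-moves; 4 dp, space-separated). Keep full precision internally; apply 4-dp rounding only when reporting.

params: Δt=0.12675 u=1.08263 d=0.92368 q=0.50333 e^(-rΔt)=0.99633
t_8 payoffs: 63.0867 50.1453 34.9769 17.1982 0.0000 0.0000 0.0000 0.0000 0.0000
t_7: node(7,0) S=81.4173 payoff=56.8727 vs cont=56.3654 → 56.8727 [stop]  node(7,1) S=95.4280 payoff=42.8620 vs cont=42.3546 → 42.8620 [stop]  node(7,2) S=111.8498 payoff=26.4402 vs cont=25.9328 → 26.4402 [stop]  node(7,3) S=131.0975 payoff=7.1925 vs cont=8.5105 → 8.5105 [wait]  node(7,4) S=153.6575 payoff=0.0000 vs cont=0.0000 → 0.0000 [wait]  node(7,5) S=180.0998 payoff=0.0000 vs cont=0.0000 → 0.0000 [wait]  node(7,6) S=211.0924 payoff=0.0000 vs cont=0.0000 → 0.0000 [wait]  node(7,7) S=247.4184 payoff=0.0000 vs cont=0.0000 → 0.0000 [wait]  ⇒ S*(7)=111.8498
t_6: node(6,0) S=88.1447 payoff=50.1453 vs cont=49.6379 → 50.1453 [stop]  node(6,1) S=103.3131 payoff=34.9769 vs cont=34.4695 → 34.9769 [stop]  node(6,2) S=121.0918 payoff=17.1982 vs cont=17.3517 → 17.3517 [wait]  node(6,3) S=141.9300 payoff=0.0000 vs cont=4.2114 → 4.2114 [wait]  node(6,4) S=166.3541 payoff=0.0000 vs cont=0.0000 → 0.0000 [wait]  node(6,5) S=194.9813 payoff=0.0000 vs cont=0.0000 → 0.0000 [wait]  node(6,6) S=228.5348 payoff=0.0000 vs cont=0.0000 → 0.0000 [wait]  ⇒ S*(6)=103.3131
t_5: node(5,0) S=95.4280 payoff=42.8620 vs cont=42.3546 → 42.8620 [stop]  node(5,1) S=111.8498 payoff=26.4402 vs cont=26.0098 → 26.4402 [stop]  node(5,2) S=131.0975 payoff=7.1925 vs cont=10.6984 → 10.6984 [wait]  node(5,3) S=153.6575 payoff=0.0000 vs cont=2.0840 → 2.0840 [wait]  node(5,4) S=180.0998 payoff=0.0000 vs cont=0.0000 → 0.0000 [wait]  node(5,5) S=211.0924 payoff=0.0000 vs cont=0.0000 → 0.0000 [wait]  ⇒ S*(5)=111.8498
t_4: node(4,0) S=103.3131 payoff=34.9769 vs cont=34.4695 → 34.9769 [stop]  node(4,1) S=121.0918 payoff=17.1982 vs cont=18.4490 → 18.4490 [wait]  node(4,2) S=141.9300 payoff=0.0000 vs cont=6.3392 → 6.3392 [wait]  node(4,3) S=166.3541 payoff=0.0000 vs cont=1.0313 → 1.0313 [wait]  node(4,4) S=194.9813 payoff=0.0000 vs cont=0.0000 → 0.0000 [wait]  ⇒ S*(4)=103.3131
t_3: node(3,0) S=111.8498 payoff=26.4402 vs cont=26.5601 → 26.5601 [wait]  node(3,1) S=131.0975 payoff=7.1925 vs cont=12.3084 → 12.3084 [wait]  node(3,2) S=153.6575 payoff=0.0000 vs cont=3.6541 → 3.6541 [wait]  node(3,3) S=180.0998 payoff=0.0000 vs cont=0.5103 → 0.5103 [wait]  ⇒ S*(3)=-
t_2: node(2,0) S=121.0918 payoff=17.1982 vs cont=19.3157 → 19.3157 [wait]  node(2,1) S=141.9300 payoff=0.0000 vs cont=7.9233 → 7.9233 [wait]  node(2,2) S=166.3541 payoff=0.0000 vs cont=2.0641 → 2.0641 [wait]  ⇒ S*(2)=-
t_1: node(1,0) S=131.0975 payoff=7.1925 vs cont=13.5317 → 13.5317 [wait]  node(1,1) S=153.6575 payoff=0.0000 vs cont=4.9559 → 4.9559 [wait]  ⇒ S*(1)=-
t_0: node(0,0) S=141.9300 payoff=0.0000 vs cont=9.1814 → 9.1814 [wait]  ⇒ S*(0)=-

price = 9.1814
boundary = - - - - 103.3131 111.8498 103.3131 111.8498
tree:
9.1814
13.5317 4.9559
19.3157 7.9233 2.0641
26.5601 12.3084 3.6541 0.5103
34.9769 18.4490 6.3392 1.0313 0.0000
42.8620 26.4402 10.6984 2.0840 0.0000 0.0000
50.1453 34.9769 17.3517 4.2114 0.0000 0.0000 0.0000
56.8727 42.8620 26.4402 8.5105 0.0000 0.0000 0.0000 0.0000
63.0867 50.1453 34.9769 17.1982 0.0000 0.0000 0.0000 0.0000 0.0000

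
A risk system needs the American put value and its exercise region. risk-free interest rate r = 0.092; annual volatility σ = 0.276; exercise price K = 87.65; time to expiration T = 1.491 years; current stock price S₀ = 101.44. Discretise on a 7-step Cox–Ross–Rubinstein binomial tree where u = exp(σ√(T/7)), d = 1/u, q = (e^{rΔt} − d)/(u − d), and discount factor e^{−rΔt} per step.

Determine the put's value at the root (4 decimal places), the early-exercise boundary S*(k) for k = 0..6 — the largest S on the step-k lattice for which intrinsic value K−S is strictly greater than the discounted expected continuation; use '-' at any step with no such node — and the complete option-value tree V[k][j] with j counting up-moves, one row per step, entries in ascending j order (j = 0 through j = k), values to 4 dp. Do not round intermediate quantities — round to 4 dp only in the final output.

Δt=0.21300, u=1.13585, d=0.88040, q=0.54567, disc=e^(-rΔt)=0.98059
k=7 terminal: V=max(K-S,0) → 46.0620 33.9952 18.4272 0.0000 0.0000 0.0000 0.0000 0.0000
k=6: j=0 S=47.2377 intr=40.4123 cont=38.7115 V=40.4123[EX]; j=1 S=60.9437 intr=26.7063 cont=25.0054 V=26.7063[EX]; j=2 S=78.6265 intr=9.0235 cont=8.2096 V=9.0235[EX]; j=3 S=101.4400 intr=0.0000 cont=0.0000 V=0.0000[hold]; j=4 S=130.8728 intr=0.0000 cont=0.0000 V=0.0000[hold]; j=5 S=168.8456 intr=0.0000 cont=0.0000 V=0.0000[hold]; j=6 S=217.8362 intr=0.0000 cont=0.0000 V=0.0000[hold]  S*(6)=78.6265
k=5: j=0 S=53.6548 intr=33.9952 cont=32.2943 V=33.9952[EX]; j=1 S=69.2228 intr=18.4272 cont=16.7264 V=18.4272[EX]; j=2 S=89.3077 intr=0.0000 cont=4.0201 V=4.0201[hold]; j=3 S=115.2204 intr=0.0000 cont=0.0000 V=0.0000[hold]; j=4 S=148.6516 intr=0.0000 cont=0.0000 V=0.0000[hold]; j=5 S=191.7829 intr=0.0000 cont=0.0000 V=0.0000[hold]  S*(5)=69.2228
k=4: j=0 S=60.9437 intr=26.7063 cont=25.0054 V=26.7063[EX]; j=1 S=78.6265 intr=9.0235 cont=10.3607 V=10.3607[hold]; j=2 S=101.4400 intr=0.0000 cont=1.7910 V=1.7910[hold]; j=3 S=130.8728 intr=0.0000 cont=0.0000 V=0.0000[hold]; j=4 S=168.8456 intr=0.0000 cont=0.0000 V=0.0000[hold]  S*(4)=60.9437
k=3: j=0 S=69.2228 intr=18.4272 cont=17.4419 V=18.4272[EX]; j=1 S=89.3077 intr=0.0000 cont=5.5742 V=5.5742[hold]; j=2 S=115.2204 intr=0.0000 cont=0.7979 V=0.7979[hold]; j=3 S=148.6516 intr=0.0000 cont=0.0000 V=0.0000[hold]  S*(3)=69.2228
k=2: j=0 S=78.6265 intr=9.0235 cont=11.1923 V=11.1923[hold]; j=1 S=101.4400 intr=0.0000 cont=2.9104 V=2.9104[hold]; j=2 S=130.8728 intr=0.0000 cont=0.3555 V=0.3555[hold]  S*(2)=-
k=1: j=0 S=89.3077 intr=0.0000 cont=6.5436 V=6.5436[hold]; j=1 S=115.2204 intr=0.0000 cont=1.4868 V=1.4868[hold]  S*(1)=-
k=0: j=0 S=101.4400 intr=0.0000 cont=3.7109 V=3.7109[hold]  S*(0)=-

price = 3.7109
boundary = - - - 69.2228 60.9437 69.2228 78.6265
tree:
3.7109
6.5436 1.4868
11.1923 2.9104 0.3555
18.4272 5.5742 0.7979 0.0000
26.7063 10.3607 1.7910 0.0000 0.0000
33.9952 18.4272 4.0201 0.0000 0.0000 0.0000
40.4123 26.7063 9.0235 0.0000 0.0000 0.0000 0.0000
46.0620 33.9952 18.4272 0.0000 0.0000 0.0000 0.0000 0.0000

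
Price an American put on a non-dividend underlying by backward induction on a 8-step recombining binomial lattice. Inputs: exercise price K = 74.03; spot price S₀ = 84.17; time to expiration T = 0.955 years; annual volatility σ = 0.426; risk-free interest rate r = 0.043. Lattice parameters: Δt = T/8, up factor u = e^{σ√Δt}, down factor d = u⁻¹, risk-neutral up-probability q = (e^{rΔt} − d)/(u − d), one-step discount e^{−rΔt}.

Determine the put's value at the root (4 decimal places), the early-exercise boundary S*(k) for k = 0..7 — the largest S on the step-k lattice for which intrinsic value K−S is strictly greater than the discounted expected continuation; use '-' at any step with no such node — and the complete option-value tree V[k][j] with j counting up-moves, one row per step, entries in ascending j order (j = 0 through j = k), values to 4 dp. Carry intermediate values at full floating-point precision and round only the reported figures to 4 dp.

price = 7.7658
boundary = - - - - 46.7164 40.3225 46.7164 54.1242
tree:
7.7658
11.1548 4.1876
15.5699 6.5044 1.7295
21.0204 9.8482 2.9617 0.4168
27.3136 14.4467 4.9856 0.8068 0.0000
33.7075 20.3679 8.2044 1.5616 0.0000 0.0000
39.2263 27.3136 13.0821 3.0225 0.0000 0.0000 0.0000
43.9898 33.7075 19.9058 5.8503 0.0000 0.0000 0.0000 0.0000
48.1013 39.2263 27.3136 11.3234 0.0000 0.0000 0.0000 0.0000 0.0000

Δt=0.11937, u=1.15857, d=0.86313, q=0.48069, disc=e^(-rΔt)=0.99488
k=8 terminal: V=max(K-S,0) → 48.1013 39.2263 27.3136 11.3234 0.0000 0.0000 0.0000 0.0000 0.0000
k=7: j=0 S=30.0402 intr=43.9898 cont=43.6108 V=43.9898[EX]; j=1 S=40.3225 intr=33.7075 cont=33.3285 V=33.7075[EX]; j=2 S=54.1242 intr=19.9058 cont=19.5268 V=19.9058[EX]; j=3 S=72.6499 intr=1.3801 cont=5.8503 V=5.8503[hold]; j=4 S=97.5168 intr=0.0000 cont=0.0000 V=0.0000[hold]; j=5 S=130.8951 intr=0.0000 cont=0.0000 V=0.0000[hold]; j=6 S=175.6983 intr=0.0000 cont=0.0000 V=0.0000[hold]; j=7 S=235.8368 intr=0.0000 cont=0.0000 V=0.0000[hold]  S*(7)=54.1242
k=6: j=0 S=34.8037 intr=39.2263 cont=38.8473 V=39.2263[EX]; j=1 S=46.7164 intr=27.3136 cont=26.9346 V=27.3136[EX]; j=2 S=62.7066 intr=11.3234 cont=13.0821 V=13.0821[hold]; j=3 S=84.1700 intr=0.0000 cont=3.0225 V=3.0225[hold]; j=4 S=112.9800 intr=0.0000 cont=0.0000 V=0.0000[hold]; j=5 S=151.6511 intr=0.0000 cont=0.0000 V=0.0000[hold]; j=6 S=203.5586 intr=0.0000 cont=0.0000 V=0.0000[hold]  S*(6)=46.7164
k=5: j=0 S=40.3225 intr=33.7075 cont=33.3285 V=33.7075[EX]; j=1 S=54.1242 intr=19.9058 cont=20.3679 V=20.3679[hold]; j=2 S=72.6499 intr=1.3801 cont=8.2044 V=8.2044[hold]; j=3 S=97.5168 intr=0.0000 cont=1.5616 V=1.5616[hold]; j=4 S=130.8951 intr=0.0000 cont=0.0000 V=0.0000[hold]; j=5 S=175.6983 intr=0.0000 cont=0.0000 V=0.0000[hold]  S*(5)=40.3225
k=4: j=0 S=46.7164 intr=27.3136 cont=27.1556 V=27.3136[EX]; j=1 S=62.7066 intr=11.3234 cont=14.4467 V=14.4467[hold]; j=2 S=84.1700 intr=0.0000 cont=4.9856 V=4.9856[hold]; j=3 S=112.9800 intr=0.0000 cont=0.8068 V=0.8068[hold]; j=4 S=151.6511 intr=0.0000 cont=0.0000 V=0.0000[hold]  S*(4)=46.7164
k=3: j=0 S=54.1242 intr=19.9058 cont=21.0204 V=21.0204[hold]; j=1 S=72.6499 intr=1.3801 cont=9.8482 V=9.8482[hold]; j=2 S=97.5168 intr=0.0000 cont=2.9617 V=2.9617[hold]; j=3 S=130.8951 intr=0.0000 cont=0.4168 V=0.4168[hold]  S*(3)=-
k=2: j=0 S=62.7066 intr=11.3234 cont=15.5699 V=15.5699[hold]; j=1 S=84.1700 intr=0.0000 cont=6.5044 V=6.5044[hold]; j=2 S=112.9800 intr=0.0000 cont=1.7295 V=1.7295[hold]  S*(2)=-
k=1: j=0 S=72.6499 intr=1.3801 cont=11.1548 V=11.1548[hold]; j=1 S=97.5168 intr=0.0000 cont=4.1876 V=4.1876[hold]  S*(1)=-
k=0: j=0 S=84.1700 intr=0.0000 cont=7.7658 V=7.7658[hold]  S*(0)=-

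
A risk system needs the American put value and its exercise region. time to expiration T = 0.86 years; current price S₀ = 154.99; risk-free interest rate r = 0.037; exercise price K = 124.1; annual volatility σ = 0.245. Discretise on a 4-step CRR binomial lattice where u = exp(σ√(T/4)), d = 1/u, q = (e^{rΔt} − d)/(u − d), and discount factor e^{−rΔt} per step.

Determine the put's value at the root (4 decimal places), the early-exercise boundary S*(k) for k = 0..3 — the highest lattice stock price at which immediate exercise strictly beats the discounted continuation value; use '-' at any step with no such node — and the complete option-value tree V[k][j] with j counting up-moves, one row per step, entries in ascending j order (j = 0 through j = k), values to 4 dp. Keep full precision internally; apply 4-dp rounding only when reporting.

params: Δt=0.21500 u=1.12031 d=0.89261 q=0.50671 e^(-rΔt)=0.99208
t_4 payoffs: 25.7086 0.6104 0.0000 0.0000 0.0000
t_3: node(3,0) S=110.2285 payoff=13.8715 vs cont=12.8882 → 13.8715 [stop]  node(3,1) S=138.3461 payoff=0.0000 vs cont=0.2987 → 0.2987 [wait]  node(3,2) S=173.6362 payoff=0.0000 vs cont=0.0000 → 0.0000 [wait]  node(3,3) S=217.9283 payoff=0.0000 vs cont=0.0000 → 0.0000 [wait]  ⇒ S*(3)=110.2285
t_2: node(2,0) S=123.4896 payoff=0.6104 vs cont=6.9387 → 6.9387 [wait]  node(2,1) S=154.9900 payoff=0.0000 vs cont=0.1462 → 0.1462 [wait]  node(2,2) S=194.5257 payoff=0.0000 vs cont=0.0000 → 0.0000 [wait]  ⇒ S*(2)=-
t_1: node(1,0) S=138.3461 payoff=0.0000 vs cont=3.4692 → 3.4692 [wait]  node(1,1) S=173.6362 payoff=0.0000 vs cont=0.0715 → 0.0715 [wait]  ⇒ S*(1)=-
t_0: node(0,0) S=154.9900 payoff=0.0000 vs cont=1.7337 → 1.7337 [wait]  ⇒ S*(0)=-

price = 1.7337
boundary = - - - 110.2285
tree:
1.7337
3.4692 0.0715
6.9387 0.1462 0.0000
13.8715 0.2987 0.0000 0.0000
25.7086 0.6104 0.0000 0.0000 0.0000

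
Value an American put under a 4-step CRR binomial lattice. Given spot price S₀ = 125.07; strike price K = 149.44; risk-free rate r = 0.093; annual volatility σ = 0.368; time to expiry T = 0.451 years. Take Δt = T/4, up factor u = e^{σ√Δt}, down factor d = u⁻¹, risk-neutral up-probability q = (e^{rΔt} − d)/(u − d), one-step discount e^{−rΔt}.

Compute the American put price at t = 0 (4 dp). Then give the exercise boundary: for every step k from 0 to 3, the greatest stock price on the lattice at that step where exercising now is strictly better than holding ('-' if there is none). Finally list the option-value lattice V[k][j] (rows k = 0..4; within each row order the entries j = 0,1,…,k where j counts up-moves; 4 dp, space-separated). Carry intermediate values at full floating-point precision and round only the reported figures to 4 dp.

params: Δt=0.11275 u=1.13153 d=0.88376 q=0.51169 e^(-rΔt)=0.98957
t_4 payoffs: 73.1455 51.7560 24.3700 0.0000 0.0000
t_3: node(3,0) S=86.3293 payoff=63.1107 vs cont=61.5519 → 63.1107 [stop]  node(3,1) S=110.5321 payoff=38.9079 vs cont=37.3491 → 38.9079 [stop]  node(3,2) S=141.5201 payoff=7.9199 vs cont=11.7760 → 11.7760 [wait]  node(3,3) S=181.1957 payoff=0.0000 vs cont=0.0000 → 0.0000 [wait]  ⇒ S*(3)=110.5321
t_2: node(2,0) S=97.6840 payoff=51.7560 vs cont=50.1972 → 51.7560 [stop]  node(2,1) S=125.0700 payoff=24.3700 vs cont=24.7637 → 24.7637 [wait]  node(2,2) S=160.1338 payoff=0.0000 vs cont=5.6903 → 5.6903 [wait]  ⇒ S*(2)=97.6840
t_1: node(1,0) S=110.5321 payoff=38.9079 vs cont=37.5485 → 38.9079 [stop]  node(1,1) S=141.5201 payoff=7.9199 vs cont=14.8475 → 14.8475 [wait]  ⇒ S*(1)=110.5321
t_0: node(0,0) S=125.0700 payoff=24.3700 vs cont=26.3190 → 26.3190 [wait]  ⇒ S*(0)=-

price = 26.3190
boundary = - 110.5321 97.6840 110.5321
tree:
26.3190
38.9079 14.8475
51.7560 24.7637 5.6903
63.1107 38.9079 11.7760 0.0000
73.1455 51.7560 24.3700 0.0000 0.0000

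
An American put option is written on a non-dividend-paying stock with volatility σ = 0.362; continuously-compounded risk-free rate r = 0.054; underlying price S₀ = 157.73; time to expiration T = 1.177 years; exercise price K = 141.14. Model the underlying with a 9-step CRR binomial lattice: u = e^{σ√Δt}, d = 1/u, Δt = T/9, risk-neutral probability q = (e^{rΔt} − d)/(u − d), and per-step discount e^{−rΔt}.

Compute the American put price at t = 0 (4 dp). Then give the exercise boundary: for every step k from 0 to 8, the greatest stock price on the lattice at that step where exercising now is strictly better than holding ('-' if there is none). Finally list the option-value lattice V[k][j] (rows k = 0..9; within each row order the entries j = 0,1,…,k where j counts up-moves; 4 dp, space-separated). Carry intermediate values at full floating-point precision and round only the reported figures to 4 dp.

price = 12.6395
boundary = - - - - 93.4327 81.9681 93.4327 106.5008 121.3966
tree:
12.6395
18.4473 6.8793
26.1852 10.7957 2.9713
35.9954 16.5246 5.0897 0.8468
47.7073 24.5299 8.5720 1.6001 0.0882
59.1719 35.0451 14.1242 3.0149 0.1757 0.0000
69.2297 47.7073 22.5938 5.6622 0.3500 0.0000 0.0000
78.0534 59.1719 34.6392 10.5950 0.6969 0.0000 0.0000 0.0000
85.7943 69.2297 47.7073 19.7434 1.3879 0.0000 0.0000 0.0000 0.0000
92.5855 78.0534 59.1719 34.6392 2.7641 0.0000 0.0000 0.0000 0.0000 0.0000

Δt=0.13078  u=1.13987  d=0.87730  q=0.49431  discount=0.99296
step 9 (expiry): payoffs max(K−S,0) = 92.5855 78.0534 59.1719 34.6392 2.7641 0.0000 0.0000 0.0000 0.0000 0.0000
step 8: (k=8,j=0): S=55.3457, (K−S)⁺=85.7943, hold=84.8011 ⇒ V=85.7943 exercise | (k=8,j=1): S=71.9103, (K−S)⁺=69.2297, hold=68.2365 ⇒ V=69.2297 exercise | (k=8,j=2): S=93.4327, (K−S)⁺=47.7073, hold=46.7141 ⇒ V=47.7073 exercise | (k=8,j=3): S=121.3966, (K−S)⁺=19.7434, hold=18.7502 ⇒ V=19.7434 exercise | (k=8,j=4): S=157.7300, (K−S)⁺=0.0000, hold=1.3879 ⇒ V=1.3879 continue | (k=8,j=5): S=204.9378, (K−S)⁺=0.0000, hold=0.0000 ⇒ V=0.0000 continue | (k=8,j=6): S=266.2746, (K−S)⁺=0.0000, hold=0.0000 ⇒ V=0.0000 continue | (k=8,j=7): S=345.9692, (K−S)⁺=0.0000, hold=0.0000 ⇒ V=0.0000 continue | (k=8,j=8): S=449.5159, (K−S)⁺=0.0000, hold=0.0000 ⇒ V=0.0000 continue  boundary S*=121.3966
step 7: (k=7,j=0): S=63.0866, (K−S)⁺=78.0534, hold=77.0601 ⇒ V=78.0534 exercise | (k=7,j=1): S=81.9681, (K−S)⁺=59.1719, hold=58.1786 ⇒ V=59.1719 exercise | (k=7,j=2): S=106.5008, (K−S)⁺=34.6392, hold=33.6460 ⇒ V=34.6392 exercise | (k=7,j=3): S=138.3759, (K−S)⁺=2.7641, hold=10.5950 ⇒ V=10.5950 continue | (k=7,j=4): S=179.7911, (K−S)⁺=0.0000, hold=0.6969 ⇒ V=0.6969 continue | (k=7,j=5): S=233.6016, (K−S)⁺=0.0000, hold=0.0000 ⇒ V=0.0000 continue | (k=7,j=6): S=303.5174, (K−S)⁺=0.0000, hold=0.0000 ⇒ V=0.0000 continue | (k=7,j=7): S=394.3585, (K−S)⁺=0.0000, hold=0.0000 ⇒ V=0.0000 continue  boundary S*=106.5008
step 6: (k=6,j=0): S=71.9103, (K−S)⁺=69.2297, hold=68.2365 ⇒ V=69.2297 exercise | (k=6,j=1): S=93.4327, (K−S)⁺=47.7073, hold=46.7141 ⇒ V=47.7073 exercise | (k=6,j=2): S=121.3966, (K−S)⁺=19.7434, hold=22.5938 ⇒ V=22.5938 continue | (k=6,j=3): S=157.7300, (K−S)⁺=0.0000, hold=5.6622 ⇒ V=5.6622 continue | (k=6,j=4): S=204.9378, (K−S)⁺=0.0000, hold=0.3500 ⇒ V=0.3500 continue | (k=6,j=5): S=266.2746, (K−S)⁺=0.0000, hold=0.0000 ⇒ V=0.0000 continue | (k=6,j=6): S=345.9692, (K−S)⁺=0.0000, hold=0.0000 ⇒ V=0.0000 continue  boundary S*=93.4327
step 5: (k=5,j=0): S=81.9681, (K−S)⁺=59.1719, hold=58.1786 ⇒ V=59.1719 exercise | (k=5,j=1): S=106.5008, (K−S)⁺=34.6392, hold=35.0451 ⇒ V=35.0451 continue | (k=5,j=2): S=138.3759, (K−S)⁺=2.7641, hold=14.1242 ⇒ V=14.1242 continue | (k=5,j=3): S=179.7911, (K−S)⁺=0.0000, hold=3.0149 ⇒ V=3.0149 continue | (k=5,j=4): S=233.6016, (K−S)⁺=0.0000, hold=0.1757 ⇒ V=0.1757 continue | (k=5,j=5): S=303.5174, (K−S)⁺=0.0000, hold=0.0000 ⇒ V=0.0000 continue  boundary S*=81.9681
step 4: (k=4,j=0): S=93.4327, (K−S)⁺=47.7073, hold=46.9133 ⇒ V=47.7073 exercise | (k=4,j=1): S=121.3966, (K−S)⁺=19.7434, hold=24.5299 ⇒ V=24.5299 continue | (k=4,j=2): S=157.7300, (K−S)⁺=0.0000, hold=8.5720 ⇒ V=8.5720 continue | (k=4,j=3): S=204.9378, (K−S)⁺=0.0000, hold=1.6001 ⇒ V=1.6001 continue | (k=4,j=4): S=266.2746, (K−S)⁺=0.0000, hold=0.0882 ⇒ V=0.0882 continue  boundary S*=93.4327
step 3: (k=3,j=0): S=106.5008, (K−S)⁺=34.6392, hold=35.9954 ⇒ V=35.9954 continue | (k=3,j=1): S=138.3759, (K−S)⁺=2.7641, hold=16.5246 ⇒ V=16.5246 continue | (k=3,j=2): S=179.7911, (K−S)⁺=0.0000, hold=5.0897 ⇒ V=5.0897 continue | (k=3,j=3): S=233.6016, (K−S)⁺=0.0000, hold=0.8468 ⇒ V=0.8468 continue  boundary S*=-
step 2: (k=2,j=0): S=121.3966, (K−S)⁺=19.7434, hold=26.1852 ⇒ V=26.1852 continue | (k=2,j=1): S=157.7300, (K−S)⁺=0.0000, hold=10.7957 ⇒ V=10.7957 continue | (k=2,j=2): S=204.9378, (K−S)⁺=0.0000, hold=2.9713 ⇒ V=2.9713 continue  boundary S*=-
step 1: (k=1,j=0): S=138.3759, (K−S)⁺=2.7641, hold=18.4473 ⇒ V=18.4473 continue | (k=1,j=1): S=179.7911, (K−S)⁺=0.0000, hold=6.8793 ⇒ V=6.8793 continue  boundary S*=-
step 0: (k=0,j=0): S=157.7300, (K−S)⁺=0.0000, hold=12.6395 ⇒ V=12.6395 continue  boundary S*=-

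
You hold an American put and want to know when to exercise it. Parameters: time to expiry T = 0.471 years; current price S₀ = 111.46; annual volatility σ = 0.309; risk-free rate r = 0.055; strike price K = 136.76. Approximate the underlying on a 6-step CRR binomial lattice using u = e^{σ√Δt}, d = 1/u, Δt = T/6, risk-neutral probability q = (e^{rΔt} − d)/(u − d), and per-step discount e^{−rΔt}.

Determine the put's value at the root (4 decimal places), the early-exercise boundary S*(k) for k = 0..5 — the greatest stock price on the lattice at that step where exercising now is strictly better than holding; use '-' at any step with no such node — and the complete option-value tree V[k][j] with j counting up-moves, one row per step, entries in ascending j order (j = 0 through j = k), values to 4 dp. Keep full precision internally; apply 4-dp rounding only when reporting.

price = 26.0915
boundary = - 102.2162 93.7391 102.2162 111.4600 121.5397
tree:
26.0915
34.5438 17.9753
43.0209 25.5071 10.6977
50.7950 34.5438 16.8092 4.7590
57.9244 43.0209 25.3000 8.5751 1.0343
64.4625 50.7950 34.5438 15.2203 2.0914 0.0000
70.4583 57.9244 43.0209 25.3000 4.2291 0.0000 0.0000

Δt=0.07850  u=1.09043  d=0.91707  q=0.50333  discount=0.99569
step 6 (expiry): payoffs max(K−S,0) = 70.4583 57.9244 43.0209 25.3000 4.2291 0.0000 0.0000
step 5: (k=5,j=0): S=72.2975, (K−S)⁺=64.4625, hold=63.8733 ⇒ V=64.4625 exercise | (k=5,j=1): S=85.9650, (K−S)⁺=50.7950, hold=50.2058 ⇒ V=50.7950 exercise | (k=5,j=2): S=102.2162, (K−S)⁺=34.5438, hold=33.9546 ⇒ V=34.5438 exercise | (k=5,j=3): S=121.5397, (K−S)⁺=15.2203, hold=14.6311 ⇒ V=15.2203 exercise | (k=5,j=4): S=144.5161, (K−S)⁺=0.0000, hold=2.0914 ⇒ V=2.0914 continue | (k=5,j=5): S=171.8362, (K−S)⁺=0.0000, hold=0.0000 ⇒ V=0.0000 continue  boundary S*=121.5397
step 4: (k=4,j=0): S=78.8356, (K−S)⁺=57.9244, hold=57.3352 ⇒ V=57.9244 exercise | (k=4,j=1): S=93.7391, (K−S)⁺=43.0209, hold=42.4317 ⇒ V=43.0209 exercise | (k=4,j=2): S=111.4600, (K−S)⁺=25.3000, hold=24.7108 ⇒ V=25.3000 exercise | (k=4,j=3): S=132.5309, (K−S)⁺=4.2291, hold=8.5751 ⇒ V=8.5751 continue | (k=4,j=4): S=157.5852, (K−S)⁺=0.0000, hold=1.0343 ⇒ V=1.0343 continue  boundary S*=111.4600
step 3: (k=3,j=0): S=85.9650, (K−S)⁺=50.7950, hold=50.2058 ⇒ V=50.7950 exercise | (k=3,j=1): S=102.2162, (K−S)⁺=34.5438, hold=33.9546 ⇒ V=34.5438 exercise | (k=3,j=2): S=121.5397, (K−S)⁺=15.2203, hold=16.8092 ⇒ V=16.8092 continue | (k=3,j=3): S=144.5161, (K−S)⁺=0.0000, hold=4.7590 ⇒ V=4.7590 continue  boundary S*=102.2162
step 2: (k=2,j=0): S=93.7391, (K−S)⁺=43.0209, hold=42.4317 ⇒ V=43.0209 exercise | (k=2,j=1): S=111.4600, (K−S)⁺=25.3000, hold=25.5071 ⇒ V=25.5071 continue | (k=2,j=2): S=132.5309, (K−S)⁺=4.2291, hold=10.6977 ⇒ V=10.6977 continue  boundary S*=93.7391
step 1: (k=1,j=0): S=102.2162, (K−S)⁺=34.5438, hold=34.0583 ⇒ V=34.5438 exercise | (k=1,j=1): S=121.5397, (K−S)⁺=15.2203, hold=17.9753 ⇒ V=17.9753 continue  boundary S*=102.2162
step 0: (k=0,j=0): S=111.4600, (K−S)⁺=25.3000, hold=26.0915 ⇒ V=26.0915 continue  boundary S*=-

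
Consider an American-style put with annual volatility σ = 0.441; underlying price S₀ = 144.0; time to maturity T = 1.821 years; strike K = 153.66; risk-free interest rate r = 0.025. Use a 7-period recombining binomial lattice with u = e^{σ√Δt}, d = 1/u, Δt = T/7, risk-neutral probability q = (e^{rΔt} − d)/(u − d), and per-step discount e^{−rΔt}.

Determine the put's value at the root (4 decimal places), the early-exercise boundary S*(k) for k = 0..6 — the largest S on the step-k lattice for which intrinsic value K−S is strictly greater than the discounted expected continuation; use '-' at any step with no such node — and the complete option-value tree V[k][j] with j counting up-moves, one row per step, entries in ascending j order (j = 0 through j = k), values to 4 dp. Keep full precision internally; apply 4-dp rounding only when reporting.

price = 37.2108
boundary = - - - 73.3342 58.5628 73.3342 91.8316
tree:
37.2108
49.7696 22.9013
64.4145 33.1742 11.0892
80.3258 46.5311 17.8644 3.2418
95.0972 62.6904 28.1001 6.0245 0.0000
106.8933 80.3258 42.7454 11.1958 0.0000 0.0000
116.3134 95.0972 61.8284 20.8060 0.0000 0.0000 0.0000
123.8360 106.8933 80.3258 38.6654 0.0000 0.0000 0.0000 0.0000

params: Δt=0.26014 u=1.25223 d=0.79857 q=0.45839 e^(-rΔt)=0.99352
t_7 payoffs: 123.8360 106.8933 80.3258 38.6654 0.0000 0.0000 0.0000 0.0000
t_6: node(6,0) S=37.3466 payoff=116.3134 vs cont=115.3173 → 116.3134 [stop]  node(6,1) S=58.5628 payoff=95.0972 vs cont=94.1011 → 95.0972 [stop]  node(6,2) S=91.8316 payoff=61.8284 vs cont=60.8323 → 61.8284 [stop]  node(6,3) S=144.0000 payoff=9.6600 vs cont=20.8060 → 20.8060 [wait]  node(6,4) S=225.8047 payoff=0.0000 vs cont=0.0000 → 0.0000 [wait]  node(6,5) S=354.0816 payoff=0.0000 vs cont=0.0000 → 0.0000 [wait]  node(6,6) S=555.2311 payoff=0.0000 vs cont=0.0000 → 0.0000 [wait]  ⇒ S*(6)=91.8316
t_5: node(5,0) S=46.7667 payoff=106.8933 vs cont=105.8972 → 106.8933 [stop]  node(5,1) S=73.3342 payoff=80.3258 vs cont=79.3297 → 80.3258 [stop]  node(5,2) S=114.9946 payoff=38.6654 vs cont=42.7454 → 42.7454 [wait]  node(5,3) S=180.3216 payoff=0.0000 vs cont=11.1958 → 11.1958 [wait]  node(5,4) S=282.7601 payoff=0.0000 vs cont=0.0000 → 0.0000 [wait]  node(5,5) S=443.3927 payoff=0.0000 vs cont=0.0000 → 0.0000 [wait]  ⇒ S*(5)=73.3342
t_4: node(4,0) S=58.5628 payoff=95.0972 vs cont=94.1011 → 95.0972 [stop]  node(4,1) S=91.8316 payoff=61.8284 vs cont=62.6904 → 62.6904 [wait]  node(4,2) S=144.0000 payoff=9.6600 vs cont=28.1001 → 28.1001 [wait]  node(4,3) S=225.8047 payoff=0.0000 vs cont=6.0245 → 6.0245 [wait]  node(4,4) S=354.0816 payoff=0.0000 vs cont=0.0000 → 0.0000 [wait]  ⇒ S*(4)=58.5628
t_3: node(3,0) S=73.3342 payoff=80.3258 vs cont=79.7222 → 80.3258 [stop]  node(3,1) S=114.9946 payoff=38.6654 vs cont=46.5311 → 46.5311 [wait]  node(3,2) S=180.3216 payoff=0.0000 vs cont=17.8644 → 17.8644 [wait]  node(3,3) S=282.7601 payoff=0.0000 vs cont=3.2418 → 3.2418 [wait]  ⇒ S*(3)=73.3342
t_2: node(2,0) S=91.8316 payoff=61.8284 vs cont=64.4145 → 64.4145 [wait]  node(2,1) S=144.0000 payoff=9.6600 vs cont=33.1742 → 33.1742 [wait]  node(2,2) S=225.8047 payoff=0.0000 vs cont=11.0892 → 11.0892 [wait]  ⇒ S*(2)=-
t_1: node(1,0) S=114.9946 payoff=38.6654 vs cont=49.7696 → 49.7696 [wait]  node(1,1) S=180.3216 payoff=0.0000 vs cont=22.9013 → 22.9013 [wait]  ⇒ S*(1)=-
t_0: node(0,0) S=144.0000 payoff=9.6600 vs cont=37.2108 → 37.2108 [wait]  ⇒ S*(0)=-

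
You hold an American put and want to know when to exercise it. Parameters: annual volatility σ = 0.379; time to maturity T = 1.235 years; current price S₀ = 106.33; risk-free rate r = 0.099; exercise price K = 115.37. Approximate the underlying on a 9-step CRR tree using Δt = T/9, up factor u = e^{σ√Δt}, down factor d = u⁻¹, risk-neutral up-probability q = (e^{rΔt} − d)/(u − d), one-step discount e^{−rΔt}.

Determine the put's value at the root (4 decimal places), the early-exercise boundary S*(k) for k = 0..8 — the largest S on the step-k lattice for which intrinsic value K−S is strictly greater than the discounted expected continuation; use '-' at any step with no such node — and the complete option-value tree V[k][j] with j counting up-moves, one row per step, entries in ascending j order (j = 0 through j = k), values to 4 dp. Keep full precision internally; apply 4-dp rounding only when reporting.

Δt=0.13722  u=1.15073  d=0.86901  q=0.51351  discount=0.98651
step 9 (expiry): payoffs max(K−S,0) = 85.3161 75.5733 62.6722 45.5889 22.9676 0.0000 0.0000 0.0000 0.0000 0.0000
step 8: (k=8,j=0): S=34.5839, (K−S)⁺=80.7861, hold=79.2294 ⇒ V=80.7861 exercise | (k=8,j=1): S=45.7951, (K−S)⁺=69.5749, hold=68.0182 ⇒ V=69.5749 exercise | (k=8,j=2): S=60.6408, (K−S)⁺=54.7292, hold=53.1725 ⇒ V=54.7292 exercise | (k=8,j=3): S=80.2990, (K−S)⁺=35.0710, hold=33.5143 ⇒ V=35.0710 exercise | (k=8,j=4): S=106.3300, (K−S)⁺=9.0400, hold=11.0227 ⇒ V=11.0227 continue | (k=8,j=5): S=140.7996, (K−S)⁺=0.0000, hold=0.0000 ⇒ V=0.0000 continue | (k=8,j=6): S=186.4433, (K−S)⁺=0.0000, hold=0.0000 ⇒ V=0.0000 continue | (k=8,j=7): S=246.8836, (K−S)⁺=0.0000, hold=0.0000 ⇒ V=0.0000 continue | (k=8,j=8): S=326.9172, (K−S)⁺=0.0000, hold=0.0000 ⇒ V=0.0000 continue  boundary S*=80.2990
step 7: (k=7,j=0): S=39.7967, (K−S)⁺=75.5733, hold=74.0166 ⇒ V=75.5733 exercise | (k=7,j=1): S=52.6978, (K−S)⁺=62.6722, hold=61.1155 ⇒ V=62.6722 exercise | (k=7,j=2): S=69.7811, (K−S)⁺=45.5889, hold=44.0322 ⇒ V=45.5889 exercise | (k=7,j=3): S=92.4024, (K−S)⁺=22.9676, hold=22.4154 ⇒ V=22.9676 exercise | (k=7,j=4): S=122.3569, (K−S)⁺=0.0000, hold=5.2901 ⇒ V=5.2901 continue | (k=7,j=5): S=162.0220, (K−S)⁺=0.0000, hold=0.0000 ⇒ V=0.0000 continue | (k=7,j=6): S=214.5456, (K−S)⁺=0.0000, hold=0.0000 ⇒ V=0.0000 continue | (k=7,j=7): S=284.0959, (K−S)⁺=0.0000, hold=0.0000 ⇒ V=0.0000 continue  boundary S*=92.4024
step 6: (k=6,j=0): S=45.7951, (K−S)⁺=69.5749, hold=68.0182 ⇒ V=69.5749 exercise | (k=6,j=1): S=60.6408, (K−S)⁺=54.7292, hold=53.1725 ⇒ V=54.7292 exercise | (k=6,j=2): S=80.2990, (K−S)⁺=35.0710, hold=33.5143 ⇒ V=35.0710 exercise | (k=6,j=3): S=106.3300, (K−S)⁺=9.0400, hold=13.7026 ⇒ V=13.7026 continue | (k=6,j=4): S=140.7996, (K−S)⁺=0.0000, hold=2.5388 ⇒ V=2.5388 continue | (k=6,j=5): S=186.4433, (K−S)⁺=0.0000, hold=0.0000 ⇒ V=0.0000 continue | (k=6,j=6): S=246.8836, (K−S)⁺=0.0000, hold=0.0000 ⇒ V=0.0000 continue  boundary S*=80.2990
step 5: (k=5,j=0): S=52.6978, (K−S)⁺=62.6722, hold=61.1155 ⇒ V=62.6722 exercise | (k=5,j=1): S=69.7811, (K−S)⁺=45.5889, hold=44.0322 ⇒ V=45.5889 exercise | (k=5,j=2): S=92.4024, (K−S)⁺=22.9676, hold=23.7729 ⇒ V=23.7729 continue | (k=5,j=3): S=122.3569, (K−S)⁺=0.0000, hold=7.8624 ⇒ V=7.8624 continue | (k=5,j=4): S=162.0220, (K−S)⁺=0.0000, hold=1.2185 ⇒ V=1.2185 continue | (k=5,j=5): S=214.5456, (K−S)⁺=0.0000, hold=0.0000 ⇒ V=0.0000 continue  boundary S*=69.7811
step 4: (k=4,j=0): S=60.6408, (K−S)⁺=54.7292, hold=53.1725 ⇒ V=54.7292 exercise | (k=4,j=1): S=80.2990, (K−S)⁺=35.0710, hold=33.9222 ⇒ V=35.0710 exercise | (k=4,j=2): S=106.3300, (K−S)⁺=9.0400, hold=15.3922 ⇒ V=15.3922 continue | (k=4,j=3): S=140.7996, (K−S)⁺=0.0000, hold=4.3906 ⇒ V=4.3906 continue | (k=4,j=4): S=186.4433, (K−S)⁺=0.0000, hold=0.5848 ⇒ V=0.5848 continue  boundary S*=80.2990
step 3: (k=3,j=0): S=69.7811, (K−S)⁺=45.5889, hold=44.0322 ⇒ V=45.5889 exercise | (k=3,j=1): S=92.4024, (K−S)⁺=22.9676, hold=24.6288 ⇒ V=24.6288 continue | (k=3,j=2): S=122.3569, (K−S)⁺=0.0000, hold=9.6113 ⇒ V=9.6113 continue | (k=3,j=3): S=162.0220, (K−S)⁺=0.0000, hold=2.4034 ⇒ V=2.4034 continue  boundary S*=69.7811
step 2: (k=2,j=0): S=80.2990, (K−S)⁺=35.0710, hold=34.3558 ⇒ V=35.0710 exercise | (k=2,j=1): S=106.3300, (K−S)⁺=9.0400, hold=16.6889 ⇒ V=16.6889 continue | (k=2,j=2): S=140.7996, (K−S)⁺=0.0000, hold=5.8302 ⇒ V=5.8302 continue  boundary S*=80.2990
step 1: (k=1,j=0): S=92.4024, (K−S)⁺=22.9676, hold=25.2857 ⇒ V=25.2857 continue | (k=1,j=1): S=122.3569, (K−S)⁺=0.0000, hold=10.9629 ⇒ V=10.9629 continue  boundary S*=-
step 0: (k=0,j=0): S=106.3300, (K−S)⁺=9.0400, hold=17.6889 ⇒ V=17.6889 continue  boundary S*=-

price = 17.6889
boundary = - - 80.2990 69.7811 80.2990 69.7811 80.2990 92.4024 80.2990
tree:
17.6889
25.2857 10.9629
35.0710 16.6889 5.8302
45.5889 24.6288 9.6113 2.4034
54.7292 35.0710 15.3922 4.3906 0.5848
62.6722 45.5889 23.7729 7.8624 1.2185 0.0000
69.5749 54.7292 35.0710 13.7026 2.5388 0.0000 0.0000
75.5733 62.6722 45.5889 22.9676 5.2901 0.0000 0.0000 0.0000
80.7861 69.5749 54.7292 35.0710 11.0227 0.0000 0.0000 0.0000 0.0000
85.3161 75.5733 62.6722 45.5889 22.9676 0.0000 0.0000 0.0000 0.0000 0.0000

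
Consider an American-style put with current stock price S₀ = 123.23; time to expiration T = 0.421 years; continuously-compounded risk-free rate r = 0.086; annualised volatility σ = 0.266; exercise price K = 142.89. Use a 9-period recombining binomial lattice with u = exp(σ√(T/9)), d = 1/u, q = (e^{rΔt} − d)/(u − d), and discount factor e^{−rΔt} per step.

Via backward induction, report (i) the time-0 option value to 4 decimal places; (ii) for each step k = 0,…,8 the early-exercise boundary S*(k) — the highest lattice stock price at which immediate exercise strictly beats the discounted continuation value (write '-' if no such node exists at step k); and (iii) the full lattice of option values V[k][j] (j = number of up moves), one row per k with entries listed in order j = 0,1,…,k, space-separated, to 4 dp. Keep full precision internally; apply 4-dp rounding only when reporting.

price = 20.0936
boundary = - 116.3405 109.8363 116.3405 123.2300 116.3405 123.2300 116.3405 123.2300
tree:
20.0936
26.5495 14.3051
33.0537 19.8312 9.3278
39.1944 26.5495 13.7990 5.2833
44.9917 33.0537 19.6600 8.5094 2.3539
50.4650 39.1944 26.5495 13.2258 4.2327 0.6424
55.6322 44.9917 33.0537 19.6600 7.4040 1.3454 0.0000
60.5106 50.4650 39.1944 26.5495 12.4471 2.8180 0.0000 0.0000
65.1162 55.6322 44.9917 33.0537 19.6600 5.9024 0.0000 0.0000 0.0000
69.4643 60.5106 50.4650 39.1944 26.5495 12.3626 0.0000 0.0000 0.0000 0.0000

Δt=0.04678  u=1.05922  d=0.94409  q=0.52064  discount=0.99599
step 9 (expiry): payoffs max(K−S,0) = 69.4643 60.5106 50.4650 39.1944 26.5495 12.3626 0.0000 0.0000 0.0000 0.0000
step 8: (k=8,j=0): S=77.7738, (K−S)⁺=65.1162, hold=64.5425 ⇒ V=65.1162 exercise | (k=8,j=1): S=87.2578, (K−S)⁺=55.6322, hold=55.0585 ⇒ V=55.6322 exercise | (k=8,j=2): S=97.8983, (K−S)⁺=44.9917, hold=44.4181 ⇒ V=44.9917 exercise | (k=8,j=3): S=109.8363, (K−S)⁺=33.0537, hold=32.4801 ⇒ V=33.0537 exercise | (k=8,j=4): S=123.2300, (K−S)⁺=19.6600, hold=19.0863 ⇒ V=19.6600 exercise | (k=8,j=5): S=138.2570, (K−S)⁺=4.6330, hold=5.9024 ⇒ V=5.9024 continue | (k=8,j=6): S=155.1165, (K−S)⁺=0.0000, hold=0.0000 ⇒ V=0.0000 continue | (k=8,j=7): S=174.0318, (K−S)⁺=0.0000, hold=0.0000 ⇒ V=0.0000 continue | (k=8,j=8): S=195.2538, (K−S)⁺=0.0000, hold=0.0000 ⇒ V=0.0000 continue  boundary S*=123.2300
step 7: (k=7,j=0): S=82.3794, (K−S)⁺=60.5106, hold=59.9369 ⇒ V=60.5106 exercise | (k=7,j=1): S=92.4250, (K−S)⁺=50.4650, hold=49.8913 ⇒ V=50.4650 exercise | (k=7,j=2): S=103.6956, (K−S)⁺=39.1944, hold=38.6207 ⇒ V=39.1944 exercise | (k=7,j=3): S=116.3405, (K−S)⁺=26.5495, hold=25.9758 ⇒ V=26.5495 exercise | (k=7,j=4): S=130.5274, (K−S)⁺=12.3626, hold=12.4471 ⇒ V=12.4471 continue | (k=7,j=5): S=146.4443, (K−S)⁺=0.0000, hold=2.8180 ⇒ V=2.8180 continue | (k=7,j=6): S=164.3022, (K−S)⁺=0.0000, hold=0.0000 ⇒ V=0.0000 continue | (k=7,j=7): S=184.3376, (K−S)⁺=0.0000, hold=0.0000 ⇒ V=0.0000 continue  boundary S*=116.3405
step 6: (k=6,j=0): S=87.2578, (K−S)⁺=55.6322, hold=55.0585 ⇒ V=55.6322 exercise | (k=6,j=1): S=97.8983, (K−S)⁺=44.9917, hold=44.4181 ⇒ V=44.9917 exercise | (k=6,j=2): S=109.8363, (K−S)⁺=33.0537, hold=32.4801 ⇒ V=33.0537 exercise | (k=6,j=3): S=123.2300, (K−S)⁺=19.6600, hold=19.1302 ⇒ V=19.6600 exercise | (k=6,j=4): S=138.2570, (K−S)⁺=4.6330, hold=7.4040 ⇒ V=7.4040 continue | (k=6,j=5): S=155.1165, (K−S)⁺=0.0000, hold=1.3454 ⇒ V=1.3454 continue | (k=6,j=6): S=174.0318, (K−S)⁺=0.0000, hold=0.0000 ⇒ V=0.0000 continue  boundary S*=123.2300
step 5: (k=5,j=0): S=92.4250, (K−S)⁺=50.4650, hold=49.8913 ⇒ V=50.4650 exercise | (k=5,j=1): S=103.6956, (K−S)⁺=39.1944, hold=38.6207 ⇒ V=39.1944 exercise | (k=5,j=2): S=116.3405, (K−S)⁺=26.5495, hold=25.9758 ⇒ V=26.5495 exercise | (k=5,j=3): S=130.5274, (K−S)⁺=12.3626, hold=13.2258 ⇒ V=13.2258 continue | (k=5,j=4): S=146.4443, (K−S)⁺=0.0000, hold=4.2327 ⇒ V=4.2327 continue | (k=5,j=5): S=164.3022, (K−S)⁺=0.0000, hold=0.6424 ⇒ V=0.6424 continue  boundary S*=116.3405
step 4: (k=4,j=0): S=97.8983, (K−S)⁺=44.9917, hold=44.4181 ⇒ V=44.9917 exercise | (k=4,j=1): S=109.8363, (K−S)⁺=33.0537, hold=32.4801 ⇒ V=33.0537 exercise | (k=4,j=2): S=123.2300, (K−S)⁺=19.6600, hold=19.5340 ⇒ V=19.6600 exercise | (k=4,j=3): S=138.2570, (K−S)⁺=4.6330, hold=8.5094 ⇒ V=8.5094 continue | (k=4,j=4): S=155.1165, (K−S)⁺=0.0000, hold=2.3539 ⇒ V=2.3539 continue  boundary S*=123.2300
step 3: (k=3,j=0): S=103.6956, (K−S)⁺=39.1944, hold=38.6207 ⇒ V=39.1944 exercise | (k=3,j=1): S=116.3405, (K−S)⁺=26.5495, hold=25.9758 ⇒ V=26.5495 exercise | (k=3,j=2): S=130.5274, (K−S)⁺=12.3626, hold=13.7990 ⇒ V=13.7990 continue | (k=3,j=3): S=146.4443, (K−S)⁺=0.0000, hold=5.2833 ⇒ V=5.2833 continue  boundary S*=116.3405
step 2: (k=2,j=0): S=109.8363, (K−S)⁺=33.0537, hold=32.4801 ⇒ V=33.0537 exercise | (k=2,j=1): S=123.2300, (K−S)⁺=19.6600, hold=19.8312 ⇒ V=19.8312 continue | (k=2,j=2): S=138.2570, (K−S)⁺=4.6330, hold=9.3278 ⇒ V=9.3278 continue  boundary S*=109.8363
step 1: (k=1,j=0): S=116.3405, (K−S)⁺=26.5495, hold=26.0645 ⇒ V=26.5495 exercise | (k=1,j=1): S=130.5274, (K−S)⁺=12.3626, hold=14.3051 ⇒ V=14.3051 continue  boundary S*=116.3405
step 0: (k=0,j=0): S=123.2300, (K−S)⁺=19.6600, hold=20.0936 ⇒ V=20.0936 continue  boundary S*=-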